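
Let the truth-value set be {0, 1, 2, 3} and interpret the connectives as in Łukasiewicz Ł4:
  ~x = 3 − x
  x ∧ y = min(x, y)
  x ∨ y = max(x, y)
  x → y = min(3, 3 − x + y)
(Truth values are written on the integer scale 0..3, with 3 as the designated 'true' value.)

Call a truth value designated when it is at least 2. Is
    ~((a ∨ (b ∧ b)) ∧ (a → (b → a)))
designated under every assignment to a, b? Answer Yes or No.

Counterexample: take a = 0, b = 2.
b ∧ b = 2 ∧ 2 = 2
a ∨ (b ∧ b) = 0 ∨ 2 = 2
b → a = 2 → 0 = 1
a → (b → a) = 0 → 1 = 3
(a ∨ (b ∧ b)) ∧ (a → (b → a)) = 2 ∧ 3 = 2
~((a ∨ (b ∧ b)) ∧ (a → (b → a))) = ~2 = 1
This gives 1, which is below 2.

No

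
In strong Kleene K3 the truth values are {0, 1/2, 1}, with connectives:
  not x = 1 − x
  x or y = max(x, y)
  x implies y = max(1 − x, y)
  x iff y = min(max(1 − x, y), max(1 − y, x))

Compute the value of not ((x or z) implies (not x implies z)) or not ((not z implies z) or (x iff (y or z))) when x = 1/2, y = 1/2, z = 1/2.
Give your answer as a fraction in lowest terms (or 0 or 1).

1/2

x or z = 1/2 or 1/2 = 1/2
not x = not 1/2 = 1/2
not x implies z = 1/2 implies 1/2 = 1/2
(x or z) implies (not x implies z) = 1/2 implies 1/2 = 1/2
not ((x or z) implies (not x implies z)) = not 1/2 = 1/2
not z = not 1/2 = 1/2
not z implies z = 1/2 implies 1/2 = 1/2
y or z = 1/2 or 1/2 = 1/2
x iff (y or z) = 1/2 iff 1/2 = 1/2
(not z implies z) or (x iff (y or z)) = 1/2 or 1/2 = 1/2
not ((not z implies z) or (x iff (y or z))) = not 1/2 = 1/2
not ((x or z) implies (not x implies z)) or not ((not z implies z) or (x iff (y or z))) = 1/2 or 1/2 = 1/2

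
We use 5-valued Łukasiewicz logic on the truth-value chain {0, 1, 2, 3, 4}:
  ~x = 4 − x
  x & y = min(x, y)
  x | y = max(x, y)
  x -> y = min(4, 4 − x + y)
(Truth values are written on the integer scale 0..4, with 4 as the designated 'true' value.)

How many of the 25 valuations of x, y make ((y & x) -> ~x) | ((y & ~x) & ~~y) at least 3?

20

value 4: 18 assignments (counts)
value 3: 2 assignments (counts)
value 2: 3 assignments
value 1: 1 assignment
value 0: 1 assignment
So 20 of the 25 assignments meet the threshold.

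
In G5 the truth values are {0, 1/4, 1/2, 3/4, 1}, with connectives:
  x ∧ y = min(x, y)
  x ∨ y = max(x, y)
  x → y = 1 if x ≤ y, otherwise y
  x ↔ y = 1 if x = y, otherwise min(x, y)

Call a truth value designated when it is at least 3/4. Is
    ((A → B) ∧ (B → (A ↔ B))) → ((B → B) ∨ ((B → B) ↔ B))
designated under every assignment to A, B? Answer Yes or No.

At A = 0, B = 1/4, for instance:
A → B = 0 → 1/4 = 1
A ↔ B = 0 ↔ 1/4 = 0
B → (A ↔ B) = 1/4 → 0 = 0
(A → B) ∧ (B → (A ↔ B)) = 1 ∧ 0 = 0
B → B = 1/4 → 1/4 = 1
B → B = 1/4 → 1/4 = 1
(B → B) ↔ B = 1 ↔ 1/4 = 1/4
(B → B) ∨ ((B → B) ↔ B) = 1 ∨ 1/4 = 1
((A → B) ∧ (B → (A ↔ B))) → ((B → B) ∨ ((B → B) ↔ B)) = 0 → 1 = 1
and checking the remaining 24 assignments likewise gives ≥ 3/4 in every case.

Yes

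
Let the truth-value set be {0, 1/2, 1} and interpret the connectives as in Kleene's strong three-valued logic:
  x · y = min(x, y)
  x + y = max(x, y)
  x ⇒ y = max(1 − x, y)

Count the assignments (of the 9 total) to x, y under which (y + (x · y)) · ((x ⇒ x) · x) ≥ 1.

1

x = 0, y = 0 ↦ 0  <
x = 0, y = 1/2 ↦ 0  <
x = 0, y = 1 ↦ 0  <
x = 1/2, y = 0 ↦ 0  <
x = 1/2, y = 1/2 ↦ 1/2  <
x = 1/2, y = 1 ↦ 1/2  <
x = 1, y = 0 ↦ 0  <
x = 1, y = 1/2 ↦ 1/2  <
x = 1, y = 1 ↦ 1  ≥
So 1 of the 9 assignments meets the threshold.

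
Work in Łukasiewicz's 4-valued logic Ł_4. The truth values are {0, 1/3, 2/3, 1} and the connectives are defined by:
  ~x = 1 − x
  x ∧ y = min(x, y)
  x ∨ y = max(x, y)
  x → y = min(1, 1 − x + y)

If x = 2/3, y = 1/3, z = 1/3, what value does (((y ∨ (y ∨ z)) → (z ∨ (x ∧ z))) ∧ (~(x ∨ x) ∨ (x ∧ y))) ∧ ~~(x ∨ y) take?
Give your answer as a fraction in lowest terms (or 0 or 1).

y ∨ z = 1/3 ∨ 1/3 = 1/3
y ∨ (y ∨ z) = 1/3 ∨ 1/3 = 1/3
x ∧ z = 2/3 ∧ 1/3 = 1/3
z ∨ (x ∧ z) = 1/3 ∨ 1/3 = 1/3
(y ∨ (y ∨ z)) → (z ∨ (x ∧ z)) = 1/3 → 1/3 = 1
x ∨ x = 2/3 ∨ 2/3 = 2/3
~(x ∨ x) = ~2/3 = 1/3
x ∧ y = 2/3 ∧ 1/3 = 1/3
~(x ∨ x) ∨ (x ∧ y) = 1/3 ∨ 1/3 = 1/3
((y ∨ (y ∨ z)) → (z ∨ (x ∧ z))) ∧ (~(x ∨ x) ∨ (x ∧ y)) = 1 ∧ 1/3 = 1/3
x ∨ y = 2/3 ∨ 1/3 = 2/3
~(x ∨ y) = ~2/3 = 1/3
~~(x ∨ y) = ~1/3 = 2/3
(((y ∨ (y ∨ z)) → (z ∨ (x ∧ z))) ∧ (~(x ∨ x) ∨ (x ∧ y))) ∧ ~~(x ∨ y) = 1/3 ∧ 2/3 = 1/3

1/3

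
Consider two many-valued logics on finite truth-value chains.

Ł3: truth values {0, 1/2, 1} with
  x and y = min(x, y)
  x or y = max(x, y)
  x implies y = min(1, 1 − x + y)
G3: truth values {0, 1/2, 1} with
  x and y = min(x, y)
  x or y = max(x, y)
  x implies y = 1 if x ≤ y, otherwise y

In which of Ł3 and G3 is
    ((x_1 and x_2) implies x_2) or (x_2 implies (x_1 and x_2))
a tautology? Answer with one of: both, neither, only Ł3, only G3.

both

In Ł3: every assignment gives 1 — tautology.
In G3: every assignment gives 1 — tautology.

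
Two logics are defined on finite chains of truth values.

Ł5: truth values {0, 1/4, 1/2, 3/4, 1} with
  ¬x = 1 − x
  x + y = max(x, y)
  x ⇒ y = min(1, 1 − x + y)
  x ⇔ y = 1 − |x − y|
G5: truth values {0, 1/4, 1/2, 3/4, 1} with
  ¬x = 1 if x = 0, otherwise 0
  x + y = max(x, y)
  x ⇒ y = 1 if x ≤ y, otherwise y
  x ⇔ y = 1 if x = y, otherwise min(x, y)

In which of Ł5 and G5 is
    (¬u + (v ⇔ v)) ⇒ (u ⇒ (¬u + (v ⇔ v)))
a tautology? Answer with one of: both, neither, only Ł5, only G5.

both

In Ł5: every assignment gives 1 — tautology.
In G5: every assignment gives 1 — tautology.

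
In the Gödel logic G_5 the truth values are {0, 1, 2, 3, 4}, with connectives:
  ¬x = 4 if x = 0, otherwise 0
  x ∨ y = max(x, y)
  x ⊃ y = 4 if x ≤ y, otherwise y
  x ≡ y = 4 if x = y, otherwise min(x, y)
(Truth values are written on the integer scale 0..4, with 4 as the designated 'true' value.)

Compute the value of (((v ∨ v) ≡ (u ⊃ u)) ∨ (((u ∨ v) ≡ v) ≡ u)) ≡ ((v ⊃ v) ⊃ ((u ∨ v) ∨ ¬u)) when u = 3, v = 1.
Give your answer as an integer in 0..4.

v ∨ v = 1 ∨ 1 = 1
u ⊃ u = 3 ⊃ 3 = 4
(v ∨ v) ≡ (u ⊃ u) = 1 ≡ 4 = 1
u ∨ v = 3 ∨ 1 = 3
(u ∨ v) ≡ v = 3 ≡ 1 = 1
((u ∨ v) ≡ v) ≡ u = 1 ≡ 3 = 1
((v ∨ v) ≡ (u ⊃ u)) ∨ (((u ∨ v) ≡ v) ≡ u) = 1 ∨ 1 = 1
v ⊃ v = 1 ⊃ 1 = 4
u ∨ v = 3 ∨ 1 = 3
¬u = ¬3 = 0
(u ∨ v) ∨ ¬u = 3 ∨ 0 = 3
(v ⊃ v) ⊃ ((u ∨ v) ∨ ¬u) = 4 ⊃ 3 = 3
(((v ∨ v) ≡ (u ⊃ u)) ∨ (((u ∨ v) ≡ v) ≡ u)) ≡ ((v ⊃ v) ⊃ ((u ∨ v) ∨ ¬u)) = 1 ≡ 3 = 1

1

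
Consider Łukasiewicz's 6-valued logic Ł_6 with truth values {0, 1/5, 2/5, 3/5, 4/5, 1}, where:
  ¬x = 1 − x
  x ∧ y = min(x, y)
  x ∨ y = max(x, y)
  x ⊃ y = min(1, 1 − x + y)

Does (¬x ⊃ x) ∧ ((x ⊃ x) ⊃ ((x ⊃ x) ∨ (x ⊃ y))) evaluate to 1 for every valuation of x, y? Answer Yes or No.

No

Counterexample: take x = 0, y = 0.
¬x = ¬0 = 1
¬x ⊃ x = 1 ⊃ 0 = 0
x ⊃ x = 0 ⊃ 0 = 1
x ⊃ x = 0 ⊃ 0 = 1
x ⊃ y = 0 ⊃ 0 = 1
(x ⊃ x) ∨ (x ⊃ y) = 1 ∨ 1 = 1
(x ⊃ x) ⊃ ((x ⊃ x) ∨ (x ⊃ y)) = 1 ⊃ 1 = 1
(¬x ⊃ x) ∧ ((x ⊃ x) ⊃ ((x ⊃ x) ∨ (x ⊃ y))) = 0 ∧ 1 = 0
This gives 0 ≠ 1.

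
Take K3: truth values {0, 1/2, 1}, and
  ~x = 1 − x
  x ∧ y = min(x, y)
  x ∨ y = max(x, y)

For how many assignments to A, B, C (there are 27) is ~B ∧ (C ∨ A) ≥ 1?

5

value 1: 5 assignments (counts)
value 1/2: 11 assignments
value 0: 11 assignments
So 5 of the 27 assignments meet the threshold.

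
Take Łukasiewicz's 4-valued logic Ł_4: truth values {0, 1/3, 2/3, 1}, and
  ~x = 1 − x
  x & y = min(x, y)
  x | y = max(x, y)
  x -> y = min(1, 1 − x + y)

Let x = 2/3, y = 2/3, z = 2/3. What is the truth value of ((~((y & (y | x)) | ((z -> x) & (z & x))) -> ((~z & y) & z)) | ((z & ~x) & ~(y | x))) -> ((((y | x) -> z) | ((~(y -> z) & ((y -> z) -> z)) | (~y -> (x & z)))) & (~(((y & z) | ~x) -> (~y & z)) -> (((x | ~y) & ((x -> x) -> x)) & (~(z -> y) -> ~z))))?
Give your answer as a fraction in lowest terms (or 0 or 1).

y | x = 2/3 | 2/3 = 2/3
y & (y | x) = 2/3 & 2/3 = 2/3
z -> x = 2/3 -> 2/3 = 1
z & x = 2/3 & 2/3 = 2/3
(z -> x) & (z & x) = 1 & 2/3 = 2/3
(y & (y | x)) | ((z -> x) & (z & x)) = 2/3 | 2/3 = 2/3
~((y & (y | x)) | ((z -> x) & (z & x))) = ~2/3 = 1/3
~z = ~2/3 = 1/3
~z & y = 1/3 & 2/3 = 1/3
(~z & y) & z = 1/3 & 2/3 = 1/3
~((y & (y | x)) | ((z -> x) & (z & x))) -> ((~z & y) & z) = 1/3 -> 1/3 = 1
~x = ~2/3 = 1/3
z & ~x = 2/3 & 1/3 = 1/3
y | x = 2/3 | 2/3 = 2/3
~(y | x) = ~2/3 = 1/3
(z & ~x) & ~(y | x) = 1/3 & 1/3 = 1/3
(~((y & (y | x)) | ((z -> x) & (z & x))) -> ((~z & y) & z)) | ((z & ~x) & ~(y | x)) = 1 | 1/3 = 1
y | x = 2/3 | 2/3 = 2/3
(y | x) -> z = 2/3 -> 2/3 = 1
y -> z = 2/3 -> 2/3 = 1
~(y -> z) = ~1 = 0
y -> z = 2/3 -> 2/3 = 1
(y -> z) -> z = 1 -> 2/3 = 2/3
~(y -> z) & ((y -> z) -> z) = 0 & 2/3 = 0
~y = ~2/3 = 1/3
x & z = 2/3 & 2/3 = 2/3
~y -> (x & z) = 1/3 -> 2/3 = 1
(~(y -> z) & ((y -> z) -> z)) | (~y -> (x & z)) = 0 | 1 = 1
((y | x) -> z) | ((~(y -> z) & ((y -> z) -> z)) | (~y -> (x & z))) = 1 | 1 = 1
y & z = 2/3 & 2/3 = 2/3
~x = ~2/3 = 1/3
(y & z) | ~x = 2/3 | 1/3 = 2/3
~y = ~2/3 = 1/3
~y & z = 1/3 & 2/3 = 1/3
((y & z) | ~x) -> (~y & z) = 2/3 -> 1/3 = 2/3
~(((y & z) | ~x) -> (~y & z)) = ~2/3 = 1/3
~y = ~2/3 = 1/3
x | ~y = 2/3 | 1/3 = 2/3
x -> x = 2/3 -> 2/3 = 1
(x -> x) -> x = 1 -> 2/3 = 2/3
(x | ~y) & ((x -> x) -> x) = 2/3 & 2/3 = 2/3
z -> y = 2/3 -> 2/3 = 1
~(z -> y) = ~1 = 0
~z = ~2/3 = 1/3
~(z -> y) -> ~z = 0 -> 1/3 = 1
((x | ~y) & ((x -> x) -> x)) & (~(z -> y) -> ~z) = 2/3 & 1 = 2/3
~(((y & z) | ~x) -> (~y & z)) -> (((x | ~y) & ((x -> x) -> x)) & (~(z -> y) -> ~z)) = 1/3 -> 2/3 = 1
(((y | x) -> z) | ((~(y -> z) & ((y -> z) -> z)) | (~y -> (x & z)))) & (~(((y & z) | ~x) -> (~y & z)) -> (((x | ~y) & ((x -> x) -> x)) & (~(z -> y) -> ~z))) = 1 & 1 = 1
((~((y & (y | x)) | ((z -> x) & (z & x))) -> ((~z & y) & z)) | ((z & ~x) & ~(y | x))) -> ((((y | x) -> z) | ((~(y -> z) & ((y -> z) -> z)) | (~y -> (x & z)))) & (~(((y & z) | ~x) -> (~y & z)) -> (((x | ~y) & ((x -> x) -> x)) & (~(z -> y) -> ~z)))) = 1 -> 1 = 1

1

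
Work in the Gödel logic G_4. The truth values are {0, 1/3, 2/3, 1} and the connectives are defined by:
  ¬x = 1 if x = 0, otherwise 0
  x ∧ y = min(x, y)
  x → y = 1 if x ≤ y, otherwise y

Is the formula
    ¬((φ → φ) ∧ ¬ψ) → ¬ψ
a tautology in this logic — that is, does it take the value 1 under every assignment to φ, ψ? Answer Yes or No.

No

Counterexample: take φ = 0, ψ = 1/3.
φ → φ = 0 → 0 = 1
¬ψ = ¬1/3 = 0
(φ → φ) ∧ ¬ψ = 1 ∧ 0 = 0
¬((φ → φ) ∧ ¬ψ) = ¬0 = 1
¬((φ → φ) ∧ ¬ψ) → ¬ψ = 1 → 0 = 0
This gives 0 ≠ 1.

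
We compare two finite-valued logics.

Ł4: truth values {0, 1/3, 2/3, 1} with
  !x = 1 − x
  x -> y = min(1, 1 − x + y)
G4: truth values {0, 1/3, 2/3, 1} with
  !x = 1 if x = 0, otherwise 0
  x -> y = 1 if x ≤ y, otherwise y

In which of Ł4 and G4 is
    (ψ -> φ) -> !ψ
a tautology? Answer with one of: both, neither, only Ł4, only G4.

In Ł4: at φ = 1/3, ψ = 1/3 the value is 2/3 — not a tautology.
In G4: at φ = 1/3, ψ = 1/3 the value is 0 — not a tautology.

neither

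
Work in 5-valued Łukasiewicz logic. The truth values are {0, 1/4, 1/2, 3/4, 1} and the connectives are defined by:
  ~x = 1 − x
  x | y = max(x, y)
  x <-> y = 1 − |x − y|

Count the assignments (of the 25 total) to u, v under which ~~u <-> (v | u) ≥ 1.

15

value 1: 15 assignments (counts)
value 3/4: 4 assignments
value 1/2: 3 assignments
value 1/4: 2 assignments
value 0: 1 assignment
So 15 of the 25 assignments meet the threshold.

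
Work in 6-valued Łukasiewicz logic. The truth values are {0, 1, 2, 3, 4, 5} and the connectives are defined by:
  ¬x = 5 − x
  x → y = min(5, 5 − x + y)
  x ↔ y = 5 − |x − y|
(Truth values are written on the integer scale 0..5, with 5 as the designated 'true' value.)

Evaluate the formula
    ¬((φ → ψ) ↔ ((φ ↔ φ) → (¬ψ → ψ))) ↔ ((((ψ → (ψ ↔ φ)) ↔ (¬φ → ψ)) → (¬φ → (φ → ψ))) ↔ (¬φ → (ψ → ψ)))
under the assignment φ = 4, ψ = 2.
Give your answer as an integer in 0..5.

φ → ψ = 4 → 2 = 3
φ ↔ φ = 4 ↔ 4 = 5
¬ψ = ¬2 = 3
¬ψ → ψ = 3 → 2 = 4
(φ ↔ φ) → (¬ψ → ψ) = 5 → 4 = 4
(φ → ψ) ↔ ((φ ↔ φ) → (¬ψ → ψ)) = 3 ↔ 4 = 4
¬((φ → ψ) ↔ ((φ ↔ φ) → (¬ψ → ψ))) = ¬4 = 1
ψ ↔ φ = 2 ↔ 4 = 3
ψ → (ψ ↔ φ) = 2 → 3 = 5
¬φ = ¬4 = 1
¬φ → ψ = 1 → 2 = 5
(ψ → (ψ ↔ φ)) ↔ (¬φ → ψ) = 5 ↔ 5 = 5
¬φ = ¬4 = 1
φ → ψ = 4 → 2 = 3
¬φ → (φ → ψ) = 1 → 3 = 5
((ψ → (ψ ↔ φ)) ↔ (¬φ → ψ)) → (¬φ → (φ → ψ)) = 5 → 5 = 5
¬φ = ¬4 = 1
ψ → ψ = 2 → 2 = 5
¬φ → (ψ → ψ) = 1 → 5 = 5
(((ψ → (ψ ↔ φ)) ↔ (¬φ → ψ)) → (¬φ → (φ → ψ))) ↔ (¬φ → (ψ → ψ)) = 5 ↔ 5 = 5
¬((φ → ψ) ↔ ((φ ↔ φ) → (¬ψ → ψ))) ↔ ((((ψ → (ψ ↔ φ)) ↔ (¬φ → ψ)) → (¬φ → (φ → ψ))) ↔ (¬φ → (ψ → ψ))) = 1 ↔ 5 = 1

1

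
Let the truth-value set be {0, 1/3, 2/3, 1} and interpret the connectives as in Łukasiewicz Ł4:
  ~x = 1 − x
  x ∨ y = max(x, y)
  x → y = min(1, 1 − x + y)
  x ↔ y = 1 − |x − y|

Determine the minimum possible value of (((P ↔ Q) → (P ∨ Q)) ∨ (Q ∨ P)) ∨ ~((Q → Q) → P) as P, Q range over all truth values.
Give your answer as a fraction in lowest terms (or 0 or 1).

2/3

Take P = 1/3, Q = 0:
P ↔ Q = 1/3 ↔ 0 = 2/3
P ∨ Q = 1/3 ∨ 0 = 1/3
(P ↔ Q) → (P ∨ Q) = 2/3 → 1/3 = 2/3
Q ∨ P = 0 ∨ 1/3 = 1/3
((P ↔ Q) → (P ∨ Q)) ∨ (Q ∨ P) = 2/3 ∨ 1/3 = 2/3
Q → Q = 0 → 0 = 1
(Q → Q) → P = 1 → 1/3 = 1/3
~((Q → Q) → P) = ~1/3 = 2/3
(((P ↔ Q) → (P ∨ Q)) ∨ (Q ∨ P)) ∨ ~((Q → Q) → P) = 2/3 ∨ 2/3 = 2/3
No assignment yields a value below 2/3, so this is the minimum.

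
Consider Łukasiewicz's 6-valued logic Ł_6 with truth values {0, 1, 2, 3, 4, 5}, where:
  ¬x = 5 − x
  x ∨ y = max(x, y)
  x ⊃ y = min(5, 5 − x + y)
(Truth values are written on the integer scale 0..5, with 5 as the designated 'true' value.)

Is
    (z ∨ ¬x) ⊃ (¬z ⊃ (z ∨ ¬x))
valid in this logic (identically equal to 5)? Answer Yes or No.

Yes

At x = 3, z = 3, for instance:
¬x = ¬3 = 2
z ∨ ¬x = 3 ∨ 2 = 3
¬z = ¬3 = 2
¬z ⊃ (z ∨ ¬x) = 2 ⊃ 3 = 5
(z ∨ ¬x) ⊃ (¬z ⊃ (z ∨ ¬x)) = 3 ⊃ 5 = 5
and checking the remaining 35 assignments likewise gives ≥ 5 in every case.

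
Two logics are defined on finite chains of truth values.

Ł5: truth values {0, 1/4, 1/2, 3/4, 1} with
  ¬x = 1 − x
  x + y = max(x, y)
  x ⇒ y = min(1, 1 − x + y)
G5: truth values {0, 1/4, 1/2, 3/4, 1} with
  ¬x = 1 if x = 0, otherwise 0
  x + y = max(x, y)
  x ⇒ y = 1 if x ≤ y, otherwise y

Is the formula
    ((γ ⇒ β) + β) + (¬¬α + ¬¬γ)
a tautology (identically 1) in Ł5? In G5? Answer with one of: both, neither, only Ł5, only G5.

In Ł5: at α = 0, β = 0, γ = 1/4 the value is 3/4 — not a tautology.
In G5: every assignment gives 1 — tautology.

only G5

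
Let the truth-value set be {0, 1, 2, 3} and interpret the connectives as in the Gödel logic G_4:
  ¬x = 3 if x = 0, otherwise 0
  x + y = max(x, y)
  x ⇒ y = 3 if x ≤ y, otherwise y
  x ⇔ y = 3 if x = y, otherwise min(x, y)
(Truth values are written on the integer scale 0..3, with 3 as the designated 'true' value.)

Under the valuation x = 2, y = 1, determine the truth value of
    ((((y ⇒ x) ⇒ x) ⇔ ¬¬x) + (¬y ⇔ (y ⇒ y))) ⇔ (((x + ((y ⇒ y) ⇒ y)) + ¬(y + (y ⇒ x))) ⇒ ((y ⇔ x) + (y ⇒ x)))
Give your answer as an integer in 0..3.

2

y ⇒ x = 1 ⇒ 2 = 3
(y ⇒ x) ⇒ x = 3 ⇒ 2 = 2
¬x = ¬2 = 0
¬¬x = ¬0 = 3
((y ⇒ x) ⇒ x) ⇔ ¬¬x = 2 ⇔ 3 = 2
¬y = ¬1 = 0
y ⇒ y = 1 ⇒ 1 = 3
¬y ⇔ (y ⇒ y) = 0 ⇔ 3 = 0
(((y ⇒ x) ⇒ x) ⇔ ¬¬x) + (¬y ⇔ (y ⇒ y)) = 2 + 0 = 2
y ⇒ y = 1 ⇒ 1 = 3
(y ⇒ y) ⇒ y = 3 ⇒ 1 = 1
x + ((y ⇒ y) ⇒ y) = 2 + 1 = 2
y ⇒ x = 1 ⇒ 2 = 3
y + (y ⇒ x) = 1 + 3 = 3
¬(y + (y ⇒ x)) = ¬3 = 0
(x + ((y ⇒ y) ⇒ y)) + ¬(y + (y ⇒ x)) = 2 + 0 = 2
y ⇔ x = 1 ⇔ 2 = 1
y ⇒ x = 1 ⇒ 2 = 3
(y ⇔ x) + (y ⇒ x) = 1 + 3 = 3
((x + ((y ⇒ y) ⇒ y)) + ¬(y + (y ⇒ x))) ⇒ ((y ⇔ x) + (y ⇒ x)) = 2 ⇒ 3 = 3
((((y ⇒ x) ⇒ x) ⇔ ¬¬x) + (¬y ⇔ (y ⇒ y))) ⇔ (((x + ((y ⇒ y) ⇒ y)) + ¬(y + (y ⇒ x))) ⇒ ((y ⇔ x) + (y ⇒ x))) = 2 ⇔ 3 = 2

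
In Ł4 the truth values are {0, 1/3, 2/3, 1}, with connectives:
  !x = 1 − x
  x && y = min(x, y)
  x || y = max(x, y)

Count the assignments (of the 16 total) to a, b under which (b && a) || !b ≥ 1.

a = 0, b = 0 ↦ 1  ≥
a = 0, b = 1/3 ↦ 2/3  <
a = 0, b = 2/3 ↦ 1/3  <
a = 0, b = 1 ↦ 0  <
a = 1/3, b = 0 ↦ 1  ≥
a = 1/3, b = 1/3 ↦ 2/3  <
a = 1/3, b = 2/3 ↦ 1/3  <
a = 1/3, b = 1 ↦ 1/3  <
a = 2/3, b = 0 ↦ 1  ≥
a = 2/3, b = 1/3 ↦ 2/3  <
a = 2/3, b = 2/3 ↦ 2/3  <
a = 2/3, b = 1 ↦ 2/3  <
a = 1, b = 0 ↦ 1  ≥
a = 1, b = 1/3 ↦ 2/3  <
a = 1, b = 2/3 ↦ 2/3  <
a = 1, b = 1 ↦ 1  ≥
So 5 of the 16 assignments meet the threshold.

5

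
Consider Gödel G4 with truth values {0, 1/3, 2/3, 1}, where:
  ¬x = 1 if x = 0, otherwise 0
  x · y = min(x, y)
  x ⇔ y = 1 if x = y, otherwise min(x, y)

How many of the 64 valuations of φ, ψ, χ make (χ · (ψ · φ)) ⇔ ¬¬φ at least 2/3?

value 1: 17 assignments (counts)
value 2/3: 7 assignments (counts)
value 1/3: 19 assignments
value 0: 21 assignments
So 24 of the 64 assignments meet the threshold.

24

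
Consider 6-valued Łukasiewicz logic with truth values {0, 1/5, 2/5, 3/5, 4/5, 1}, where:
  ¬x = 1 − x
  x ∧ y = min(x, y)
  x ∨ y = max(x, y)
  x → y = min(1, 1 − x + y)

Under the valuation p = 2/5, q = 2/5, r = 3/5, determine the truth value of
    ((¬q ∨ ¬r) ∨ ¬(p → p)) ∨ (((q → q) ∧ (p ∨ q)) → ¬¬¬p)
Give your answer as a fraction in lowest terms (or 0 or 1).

1

¬q = ¬2/5 = 3/5
¬r = ¬3/5 = 2/5
¬q ∨ ¬r = 3/5 ∨ 2/5 = 3/5
p → p = 2/5 → 2/5 = 1
¬(p → p) = ¬1 = 0
(¬q ∨ ¬r) ∨ ¬(p → p) = 3/5 ∨ 0 = 3/5
q → q = 2/5 → 2/5 = 1
p ∨ q = 2/5 ∨ 2/5 = 2/5
(q → q) ∧ (p ∨ q) = 1 ∧ 2/5 = 2/5
¬p = ¬2/5 = 3/5
¬¬p = ¬3/5 = 2/5
¬¬¬p = ¬2/5 = 3/5
((q → q) ∧ (p ∨ q)) → ¬¬¬p = 2/5 → 3/5 = 1
((¬q ∨ ¬r) ∨ ¬(p → p)) ∨ (((q → q) ∧ (p ∨ q)) → ¬¬¬p) = 3/5 ∨ 1 = 1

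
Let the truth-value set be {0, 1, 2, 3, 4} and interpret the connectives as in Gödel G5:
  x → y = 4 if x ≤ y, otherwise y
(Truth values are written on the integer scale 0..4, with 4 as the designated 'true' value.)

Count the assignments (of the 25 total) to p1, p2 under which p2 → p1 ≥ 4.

value 4: 15 assignments (counts)
value 3: 1 assignment
value 2: 2 assignments
value 1: 3 assignments
value 0: 4 assignments
So 15 of the 25 assignments meet the threshold.

15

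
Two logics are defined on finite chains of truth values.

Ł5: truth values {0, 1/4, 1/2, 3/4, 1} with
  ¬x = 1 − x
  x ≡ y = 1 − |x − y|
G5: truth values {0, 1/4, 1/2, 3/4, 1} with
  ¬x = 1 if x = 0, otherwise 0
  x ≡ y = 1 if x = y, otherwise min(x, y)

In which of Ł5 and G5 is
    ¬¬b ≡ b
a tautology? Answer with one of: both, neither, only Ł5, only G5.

only Ł5

In Ł5: every assignment gives 1 — tautology.
In G5: at b = 1/4 the value is 1/4 — not a tautology.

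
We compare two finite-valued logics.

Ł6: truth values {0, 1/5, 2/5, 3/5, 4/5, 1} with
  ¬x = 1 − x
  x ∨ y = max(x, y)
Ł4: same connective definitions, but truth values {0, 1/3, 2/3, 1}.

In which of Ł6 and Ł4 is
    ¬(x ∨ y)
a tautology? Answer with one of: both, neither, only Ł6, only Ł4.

In Ł6: at x = 0, y = 1/5 the value is 4/5 — not a tautology.
In Ł4: at x = 0, y = 1/3 the value is 2/3 — not a tautology.

neither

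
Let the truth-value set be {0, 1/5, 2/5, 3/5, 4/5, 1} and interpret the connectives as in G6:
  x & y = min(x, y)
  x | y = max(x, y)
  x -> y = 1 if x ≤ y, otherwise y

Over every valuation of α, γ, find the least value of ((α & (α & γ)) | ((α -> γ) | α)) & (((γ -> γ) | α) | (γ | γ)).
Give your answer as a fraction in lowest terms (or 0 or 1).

Take α = 1/5, γ = 0:
α & γ = 1/5 & 0 = 0
α & (α & γ) = 1/5 & 0 = 0
α -> γ = 1/5 -> 0 = 0
(α -> γ) | α = 0 | 1/5 = 1/5
(α & (α & γ)) | ((α -> γ) | α) = 0 | 1/5 = 1/5
γ -> γ = 0 -> 0 = 1
(γ -> γ) | α = 1 | 1/5 = 1
γ | γ = 0 | 0 = 0
((γ -> γ) | α) | (γ | γ) = 1 | 0 = 1
((α & (α & γ)) | ((α -> γ) | α)) & (((γ -> γ) | α) | (γ | γ)) = 1/5 & 1 = 1/5
No assignment yields a value below 1/5, so this is the minimum.

1/5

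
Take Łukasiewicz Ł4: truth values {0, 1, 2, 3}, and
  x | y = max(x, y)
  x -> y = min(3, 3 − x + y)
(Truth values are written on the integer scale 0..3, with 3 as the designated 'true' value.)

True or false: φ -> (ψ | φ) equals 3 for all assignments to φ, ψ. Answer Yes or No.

Yes

φ = 0, ψ = 0 ↦ 3
φ = 0, ψ = 1 ↦ 3
φ = 0, ψ = 2 ↦ 3
φ = 0, ψ = 3 ↦ 3
φ = 1, ψ = 0 ↦ 3
φ = 1, ψ = 1 ↦ 3
φ = 1, ψ = 2 ↦ 3
φ = 1, ψ = 3 ↦ 3
φ = 2, ψ = 0 ↦ 3
φ = 2, ψ = 1 ↦ 3
φ = 2, ψ = 2 ↦ 3
φ = 2, ψ = 3 ↦ 3
φ = 3, ψ = 0 ↦ 3
φ = 3, ψ = 1 ↦ 3
φ = 3, ψ = 2 ↦ 3
φ = 3, ψ = 3 ↦ 3
Every assignment gives a value ≥ 3.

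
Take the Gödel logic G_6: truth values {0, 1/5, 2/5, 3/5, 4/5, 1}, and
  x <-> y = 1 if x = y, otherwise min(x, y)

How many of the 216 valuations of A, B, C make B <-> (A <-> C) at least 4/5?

44

value 1: 36 assignments (counts)
value 4/5: 8 assignments (counts)
value 3/5: 16 assignments
value 2/5: 30 assignments
value 1/5: 50 assignments
value 0: 76 assignments
So 44 of the 216 assignments meet the threshold.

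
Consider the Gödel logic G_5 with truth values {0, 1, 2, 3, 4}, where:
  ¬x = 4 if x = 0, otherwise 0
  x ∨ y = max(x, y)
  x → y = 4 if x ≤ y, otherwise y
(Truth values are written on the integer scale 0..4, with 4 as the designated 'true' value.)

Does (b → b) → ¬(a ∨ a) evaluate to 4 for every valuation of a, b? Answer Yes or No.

Counterexample: take a = 1, b = 0.
b → b = 0 → 0 = 4
a ∨ a = 1 ∨ 1 = 1
¬(a ∨ a) = ¬1 = 0
(b → b) → ¬(a ∨ a) = 4 → 0 = 0
This gives 0 ≠ 4.

No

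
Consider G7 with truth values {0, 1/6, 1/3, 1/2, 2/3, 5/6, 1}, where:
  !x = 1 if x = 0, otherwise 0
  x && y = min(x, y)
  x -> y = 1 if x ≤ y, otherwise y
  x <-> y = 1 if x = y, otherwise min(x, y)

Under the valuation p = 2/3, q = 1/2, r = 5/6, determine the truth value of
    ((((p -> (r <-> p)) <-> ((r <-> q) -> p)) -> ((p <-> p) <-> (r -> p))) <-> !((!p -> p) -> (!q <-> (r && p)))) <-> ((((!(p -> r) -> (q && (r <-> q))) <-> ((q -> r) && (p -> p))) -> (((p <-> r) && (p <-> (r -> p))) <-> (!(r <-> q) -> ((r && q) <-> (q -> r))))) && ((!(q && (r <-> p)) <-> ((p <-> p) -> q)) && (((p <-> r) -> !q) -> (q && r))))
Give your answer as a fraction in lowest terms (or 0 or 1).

r <-> p = 5/6 <-> 2/3 = 2/3
p -> (r <-> p) = 2/3 -> 2/3 = 1
r <-> q = 5/6 <-> 1/2 = 1/2
(r <-> q) -> p = 1/2 -> 2/3 = 1
(p -> (r <-> p)) <-> ((r <-> q) -> p) = 1 <-> 1 = 1
p <-> p = 2/3 <-> 2/3 = 1
r -> p = 5/6 -> 2/3 = 2/3
(p <-> p) <-> (r -> p) = 1 <-> 2/3 = 2/3
((p -> (r <-> p)) <-> ((r <-> q) -> p)) -> ((p <-> p) <-> (r -> p)) = 1 -> 2/3 = 2/3
!p = !2/3 = 0
!p -> p = 0 -> 2/3 = 1
!q = !1/2 = 0
r && p = 5/6 && 2/3 = 2/3
!q <-> (r && p) = 0 <-> 2/3 = 0
(!p -> p) -> (!q <-> (r && p)) = 1 -> 0 = 0
!((!p -> p) -> (!q <-> (r && p))) = !0 = 1
(((p -> (r <-> p)) <-> ((r <-> q) -> p)) -> ((p <-> p) <-> (r -> p))) <-> !((!p -> p) -> (!q <-> (r && p))) = 2/3 <-> 1 = 2/3
p -> r = 2/3 -> 5/6 = 1
!(p -> r) = !1 = 0
r <-> q = 5/6 <-> 1/2 = 1/2
q && (r <-> q) = 1/2 && 1/2 = 1/2
!(p -> r) -> (q && (r <-> q)) = 0 -> 1/2 = 1
q -> r = 1/2 -> 5/6 = 1
p -> p = 2/3 -> 2/3 = 1
(q -> r) && (p -> p) = 1 && 1 = 1
(!(p -> r) -> (q && (r <-> q))) <-> ((q -> r) && (p -> p)) = 1 <-> 1 = 1
p <-> r = 2/3 <-> 5/6 = 2/3
r -> p = 5/6 -> 2/3 = 2/3
p <-> (r -> p) = 2/3 <-> 2/3 = 1
(p <-> r) && (p <-> (r -> p)) = 2/3 && 1 = 2/3
r <-> q = 5/6 <-> 1/2 = 1/2
!(r <-> q) = !1/2 = 0
r && q = 5/6 && 1/2 = 1/2
q -> r = 1/2 -> 5/6 = 1
(r && q) <-> (q -> r) = 1/2 <-> 1 = 1/2
!(r <-> q) -> ((r && q) <-> (q -> r)) = 0 -> 1/2 = 1
((p <-> r) && (p <-> (r -> p))) <-> (!(r <-> q) -> ((r && q) <-> (q -> r))) = 2/3 <-> 1 = 2/3
((!(p -> r) -> (q && (r <-> q))) <-> ((q -> r) && (p -> p))) -> (((p <-> r) && (p <-> (r -> p))) <-> (!(r <-> q) -> ((r && q) <-> (q -> r)))) = 1 -> 2/3 = 2/3
r <-> p = 5/6 <-> 2/3 = 2/3
q && (r <-> p) = 1/2 && 2/3 = 1/2
!(q && (r <-> p)) = !1/2 = 0
p <-> p = 2/3 <-> 2/3 = 1
(p <-> p) -> q = 1 -> 1/2 = 1/2
!(q && (r <-> p)) <-> ((p <-> p) -> q) = 0 <-> 1/2 = 0
p <-> r = 2/3 <-> 5/6 = 2/3
!q = !1/2 = 0
(p <-> r) -> !q = 2/3 -> 0 = 0
q && r = 1/2 && 5/6 = 1/2
((p <-> r) -> !q) -> (q && r) = 0 -> 1/2 = 1
(!(q && (r <-> p)) <-> ((p <-> p) -> q)) && (((p <-> r) -> !q) -> (q && r)) = 0 && 1 = 0
(((!(p -> r) -> (q && (r <-> q))) <-> ((q -> r) && (p -> p))) -> (((p <-> r) && (p <-> (r -> p))) <-> (!(r <-> q) -> ((r && q) <-> (q -> r))))) && ((!(q && (r <-> p)) <-> ((p <-> p) -> q)) && (((p <-> r) -> !q) -> (q && r))) = 2/3 && 0 = 0
((((p -> (r <-> p)) <-> ((r <-> q) -> p)) -> ((p <-> p) <-> (r -> p))) <-> !((!p -> p) -> (!q <-> (r && p)))) <-> ((((!(p -> r) -> (q && (r <-> q))) <-> ((q -> r) && (p -> p))) -> (((p <-> r) && (p <-> (r -> p))) <-> (!(r <-> q) -> ((r && q) <-> (q -> r))))) && ((!(q && (r <-> p)) <-> ((p <-> p) -> q)) && (((p <-> r) -> !q) -> (q && r)))) = 2/3 <-> 0 = 0

0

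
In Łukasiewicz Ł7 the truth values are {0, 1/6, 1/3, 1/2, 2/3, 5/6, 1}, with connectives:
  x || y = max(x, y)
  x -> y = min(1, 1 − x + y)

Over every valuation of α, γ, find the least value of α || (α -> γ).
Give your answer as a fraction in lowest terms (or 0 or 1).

1/2

Take α = 1/2, γ = 0:
α -> γ = 1/2 -> 0 = 1/2
α || (α -> γ) = 1/2 || 1/2 = 1/2
No assignment yields a value below 1/2, so this is the minimum.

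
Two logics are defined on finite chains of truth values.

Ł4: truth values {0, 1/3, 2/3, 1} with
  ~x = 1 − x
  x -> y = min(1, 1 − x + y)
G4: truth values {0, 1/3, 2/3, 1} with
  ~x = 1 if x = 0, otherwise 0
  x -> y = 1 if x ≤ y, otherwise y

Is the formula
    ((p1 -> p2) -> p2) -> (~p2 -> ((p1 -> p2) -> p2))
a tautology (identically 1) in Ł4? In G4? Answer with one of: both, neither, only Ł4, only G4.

both

In Ł4: every assignment gives 1 — tautology.
In G4: every assignment gives 1 — tautology.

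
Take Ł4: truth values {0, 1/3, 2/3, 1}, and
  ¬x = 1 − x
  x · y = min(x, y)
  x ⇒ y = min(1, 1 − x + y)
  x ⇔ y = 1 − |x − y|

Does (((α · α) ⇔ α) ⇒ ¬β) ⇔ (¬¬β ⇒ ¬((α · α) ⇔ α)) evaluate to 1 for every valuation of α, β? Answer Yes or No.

α = 0, β = 0 ↦ 1
α = 0, β = 1/3 ↦ 1
α = 0, β = 2/3 ↦ 1
α = 0, β = 1 ↦ 1
α = 1/3, β = 0 ↦ 1
α = 1/3, β = 1/3 ↦ 1
α = 1/3, β = 2/3 ↦ 1
α = 1/3, β = 1 ↦ 1
α = 2/3, β = 0 ↦ 1
α = 2/3, β = 1/3 ↦ 1
α = 2/3, β = 2/3 ↦ 1
α = 2/3, β = 1 ↦ 1
α = 1, β = 0 ↦ 1
α = 1, β = 1/3 ↦ 1
α = 1, β = 2/3 ↦ 1
α = 1, β = 1 ↦ 1
Every assignment gives a value ≥ 1.

Yes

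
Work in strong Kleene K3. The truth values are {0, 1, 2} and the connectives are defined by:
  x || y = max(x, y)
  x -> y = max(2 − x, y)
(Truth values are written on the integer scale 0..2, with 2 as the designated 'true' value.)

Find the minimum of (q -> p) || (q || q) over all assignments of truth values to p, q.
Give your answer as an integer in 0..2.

Take p = 0, q = 1:
q -> p = 1 -> 0 = 1
q || q = 1 || 1 = 1
(q -> p) || (q || q) = 1 || 1 = 1
No assignment yields a value below 1, so this is the minimum.

1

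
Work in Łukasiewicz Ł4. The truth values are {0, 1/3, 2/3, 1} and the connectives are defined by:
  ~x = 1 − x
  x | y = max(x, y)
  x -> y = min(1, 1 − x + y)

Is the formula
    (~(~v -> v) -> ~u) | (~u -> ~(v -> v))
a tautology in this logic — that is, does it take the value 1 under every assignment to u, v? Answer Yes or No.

No

Counterexample: take u = 1/3, v = 0.
~v = ~0 = 1
~v -> v = 1 -> 0 = 0
~(~v -> v) = ~0 = 1
~u = ~1/3 = 2/3
~(~v -> v) -> ~u = 1 -> 2/3 = 2/3
~u = ~1/3 = 2/3
v -> v = 0 -> 0 = 1
~(v -> v) = ~1 = 0
~u -> ~(v -> v) = 2/3 -> 0 = 1/3
(~(~v -> v) -> ~u) | (~u -> ~(v -> v)) = 2/3 | 1/3 = 2/3
This gives 2/3 ≠ 1.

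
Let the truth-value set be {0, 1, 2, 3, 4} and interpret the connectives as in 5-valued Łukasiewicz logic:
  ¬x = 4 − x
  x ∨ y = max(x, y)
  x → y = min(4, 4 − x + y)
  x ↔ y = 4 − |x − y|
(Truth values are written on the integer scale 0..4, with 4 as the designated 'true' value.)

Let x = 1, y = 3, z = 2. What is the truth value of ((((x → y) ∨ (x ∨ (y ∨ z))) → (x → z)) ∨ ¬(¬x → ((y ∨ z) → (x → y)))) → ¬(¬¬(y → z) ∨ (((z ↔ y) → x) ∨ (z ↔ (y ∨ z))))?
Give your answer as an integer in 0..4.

1

x → y = 1 → 3 = 4
y ∨ z = 3 ∨ 2 = 3
x ∨ (y ∨ z) = 1 ∨ 3 = 3
(x → y) ∨ (x ∨ (y ∨ z)) = 4 ∨ 3 = 4
x → z = 1 → 2 = 4
((x → y) ∨ (x ∨ (y ∨ z))) → (x → z) = 4 → 4 = 4
¬x = ¬1 = 3
y ∨ z = 3 ∨ 2 = 3
x → y = 1 → 3 = 4
(y ∨ z) → (x → y) = 3 → 4 = 4
¬x → ((y ∨ z) → (x → y)) = 3 → 4 = 4
¬(¬x → ((y ∨ z) → (x → y))) = ¬4 = 0
(((x → y) ∨ (x ∨ (y ∨ z))) → (x → z)) ∨ ¬(¬x → ((y ∨ z) → (x → y))) = 4 ∨ 0 = 4
y → z = 3 → 2 = 3
¬(y → z) = ¬3 = 1
¬¬(y → z) = ¬1 = 3
z ↔ y = 2 ↔ 3 = 3
(z ↔ y) → x = 3 → 1 = 2
y ∨ z = 3 ∨ 2 = 3
z ↔ (y ∨ z) = 2 ↔ 3 = 3
((z ↔ y) → x) ∨ (z ↔ (y ∨ z)) = 2 ∨ 3 = 3
¬¬(y → z) ∨ (((z ↔ y) → x) ∨ (z ↔ (y ∨ z))) = 3 ∨ 3 = 3
¬(¬¬(y → z) ∨ (((z ↔ y) → x) ∨ (z ↔ (y ∨ z)))) = ¬3 = 1
((((x → y) ∨ (x ∨ (y ∨ z))) → (x → z)) ∨ ¬(¬x → ((y ∨ z) → (x → y)))) → ¬(¬¬(y → z) ∨ (((z ↔ y) → x) ∨ (z ↔ (y ∨ z)))) = 4 → 1 = 1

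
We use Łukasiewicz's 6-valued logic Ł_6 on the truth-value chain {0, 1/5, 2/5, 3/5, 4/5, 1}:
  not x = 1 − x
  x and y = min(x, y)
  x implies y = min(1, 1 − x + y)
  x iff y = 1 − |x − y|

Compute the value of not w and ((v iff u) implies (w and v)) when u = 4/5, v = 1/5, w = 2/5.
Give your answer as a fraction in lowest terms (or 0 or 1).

not w = not 2/5 = 3/5
v iff u = 1/5 iff 4/5 = 2/5
w and v = 2/5 and 1/5 = 1/5
(v iff u) implies (w and v) = 2/5 implies 1/5 = 4/5
not w and ((v iff u) implies (w and v)) = 3/5 and 4/5 = 3/5

3/5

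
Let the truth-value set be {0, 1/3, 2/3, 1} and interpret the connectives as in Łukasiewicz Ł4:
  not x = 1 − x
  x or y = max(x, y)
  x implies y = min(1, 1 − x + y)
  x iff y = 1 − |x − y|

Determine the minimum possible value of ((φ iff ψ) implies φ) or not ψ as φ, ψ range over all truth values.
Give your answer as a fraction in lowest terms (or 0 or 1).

Take φ = 0, ψ = 1/3:
φ iff ψ = 0 iff 1/3 = 2/3
(φ iff ψ) implies φ = 2/3 implies 0 = 1/3
not ψ = not 1/3 = 2/3
((φ iff ψ) implies φ) or not ψ = 1/3 or 2/3 = 2/3
No assignment yields a value below 2/3, so this is the minimum.

2/3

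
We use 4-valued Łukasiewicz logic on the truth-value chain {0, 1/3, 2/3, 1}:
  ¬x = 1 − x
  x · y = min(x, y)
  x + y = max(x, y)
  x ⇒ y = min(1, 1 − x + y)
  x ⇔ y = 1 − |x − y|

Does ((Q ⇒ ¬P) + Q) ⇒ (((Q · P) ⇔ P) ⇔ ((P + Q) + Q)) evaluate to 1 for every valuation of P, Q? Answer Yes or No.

Counterexample: take P = 0, Q = 0.
¬P = ¬0 = 1
Q ⇒ ¬P = 0 ⇒ 1 = 1
(Q ⇒ ¬P) + Q = 1 + 0 = 1
Q · P = 0 · 0 = 0
(Q · P) ⇔ P = 0 ⇔ 0 = 1
P + Q = 0 + 0 = 0
(P + Q) + Q = 0 + 0 = 0
((Q · P) ⇔ P) ⇔ ((P + Q) + Q) = 1 ⇔ 0 = 0
((Q ⇒ ¬P) + Q) ⇒ (((Q · P) ⇔ P) ⇔ ((P + Q) + Q)) = 1 ⇒ 0 = 0
This gives 0 ≠ 1.

No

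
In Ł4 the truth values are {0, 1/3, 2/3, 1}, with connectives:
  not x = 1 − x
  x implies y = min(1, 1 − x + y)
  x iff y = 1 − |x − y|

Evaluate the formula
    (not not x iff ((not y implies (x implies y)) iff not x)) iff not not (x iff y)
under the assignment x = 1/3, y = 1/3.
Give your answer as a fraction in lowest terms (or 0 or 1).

2/3

not x = not 1/3 = 2/3
not not x = not 2/3 = 1/3
not y = not 1/3 = 2/3
x implies y = 1/3 implies 1/3 = 1
not y implies (x implies y) = 2/3 implies 1 = 1
not x = not 1/3 = 2/3
(not y implies (x implies y)) iff not x = 1 iff 2/3 = 2/3
not not x iff ((not y implies (x implies y)) iff not x) = 1/3 iff 2/3 = 2/3
x iff y = 1/3 iff 1/3 = 1
not (x iff y) = not 1 = 0
not not (x iff y) = not 0 = 1
(not not x iff ((not y implies (x implies y)) iff not x)) iff not not (x iff y) = 2/3 iff 1 = 2/3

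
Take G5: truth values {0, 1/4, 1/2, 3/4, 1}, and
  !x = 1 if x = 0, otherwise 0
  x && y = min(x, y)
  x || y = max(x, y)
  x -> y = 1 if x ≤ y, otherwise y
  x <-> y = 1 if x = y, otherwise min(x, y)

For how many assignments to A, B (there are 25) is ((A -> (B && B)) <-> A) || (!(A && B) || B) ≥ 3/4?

17

value 1: 13 assignments (counts)
value 3/4: 4 assignments (counts)
value 1/2: 4 assignments
value 1/4: 4 assignments
So 17 of the 25 assignments meet the threshold.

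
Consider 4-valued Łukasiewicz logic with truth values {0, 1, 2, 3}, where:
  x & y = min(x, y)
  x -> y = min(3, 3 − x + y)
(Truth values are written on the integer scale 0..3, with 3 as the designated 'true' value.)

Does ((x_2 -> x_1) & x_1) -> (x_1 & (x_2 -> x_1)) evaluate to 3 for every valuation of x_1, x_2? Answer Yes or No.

x_1 = 0, x_2 = 0 ↦ 3
x_1 = 0, x_2 = 1 ↦ 3
x_1 = 0, x_2 = 2 ↦ 3
x_1 = 0, x_2 = 3 ↦ 3
x_1 = 1, x_2 = 0 ↦ 3
x_1 = 1, x_2 = 1 ↦ 3
x_1 = 1, x_2 = 2 ↦ 3
x_1 = 1, x_2 = 3 ↦ 3
x_1 = 2, x_2 = 0 ↦ 3
x_1 = 2, x_2 = 1 ↦ 3
x_1 = 2, x_2 = 2 ↦ 3
x_1 = 2, x_2 = 3 ↦ 3
x_1 = 3, x_2 = 0 ↦ 3
x_1 = 3, x_2 = 1 ↦ 3
x_1 = 3, x_2 = 2 ↦ 3
x_1 = 3, x_2 = 3 ↦ 3
Every assignment gives a value ≥ 3.

Yes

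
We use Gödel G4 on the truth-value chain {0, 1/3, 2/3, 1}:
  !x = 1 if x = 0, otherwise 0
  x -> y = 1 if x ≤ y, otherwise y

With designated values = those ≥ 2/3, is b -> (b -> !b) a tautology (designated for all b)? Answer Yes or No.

Counterexample: take b = 1/3.
!b = !1/3 = 0
b -> !b = 1/3 -> 0 = 0
b -> (b -> !b) = 1/3 -> 0 = 0
This gives 0, which is below 2/3.

No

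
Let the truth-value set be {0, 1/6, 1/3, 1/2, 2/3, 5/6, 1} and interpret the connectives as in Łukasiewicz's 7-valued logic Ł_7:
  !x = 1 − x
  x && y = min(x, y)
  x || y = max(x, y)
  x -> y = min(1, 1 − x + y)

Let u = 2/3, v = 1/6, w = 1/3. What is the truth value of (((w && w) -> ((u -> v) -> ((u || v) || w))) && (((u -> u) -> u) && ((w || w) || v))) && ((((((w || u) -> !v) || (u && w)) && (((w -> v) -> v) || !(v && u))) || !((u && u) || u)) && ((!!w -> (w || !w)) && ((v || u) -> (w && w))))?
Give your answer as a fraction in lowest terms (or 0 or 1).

w && w = 1/3 && 1/3 = 1/3
u -> v = 2/3 -> 1/6 = 1/2
u || v = 2/3 || 1/6 = 2/3
(u || v) || w = 2/3 || 1/3 = 2/3
(u -> v) -> ((u || v) || w) = 1/2 -> 2/3 = 1
(w && w) -> ((u -> v) -> ((u || v) || w)) = 1/3 -> 1 = 1
u -> u = 2/3 -> 2/3 = 1
(u -> u) -> u = 1 -> 2/3 = 2/3
w || w = 1/3 || 1/3 = 1/3
(w || w) || v = 1/3 || 1/6 = 1/3
((u -> u) -> u) && ((w || w) || v) = 2/3 && 1/3 = 1/3
((w && w) -> ((u -> v) -> ((u || v) || w))) && (((u -> u) -> u) && ((w || w) || v)) = 1 && 1/3 = 1/3
w || u = 1/3 || 2/3 = 2/3
!v = !1/6 = 5/6
(w || u) -> !v = 2/3 -> 5/6 = 1
u && w = 2/3 && 1/3 = 1/3
((w || u) -> !v) || (u && w) = 1 || 1/3 = 1
w -> v = 1/3 -> 1/6 = 5/6
(w -> v) -> v = 5/6 -> 1/6 = 1/3
v && u = 1/6 && 2/3 = 1/6
!(v && u) = !1/6 = 5/6
((w -> v) -> v) || !(v && u) = 1/3 || 5/6 = 5/6
(((w || u) -> !v) || (u && w)) && (((w -> v) -> v) || !(v && u)) = 1 && 5/6 = 5/6
u && u = 2/3 && 2/3 = 2/3
(u && u) || u = 2/3 || 2/3 = 2/3
!((u && u) || u) = !2/3 = 1/3
((((w || u) -> !v) || (u && w)) && (((w -> v) -> v) || !(v && u))) || !((u && u) || u) = 5/6 || 1/3 = 5/6
!w = !1/3 = 2/3
!!w = !2/3 = 1/3
!w = !1/3 = 2/3
w || !w = 1/3 || 2/3 = 2/3
!!w -> (w || !w) = 1/3 -> 2/3 = 1
v || u = 1/6 || 2/3 = 2/3
w && w = 1/3 && 1/3 = 1/3
(v || u) -> (w && w) = 2/3 -> 1/3 = 2/3
(!!w -> (w || !w)) && ((v || u) -> (w && w)) = 1 && 2/3 = 2/3
(((((w || u) -> !v) || (u && w)) && (((w -> v) -> v) || !(v && u))) || !((u && u) || u)) && ((!!w -> (w || !w)) && ((v || u) -> (w && w))) = 5/6 && 2/3 = 2/3
(((w && w) -> ((u -> v) -> ((u || v) || w))) && (((u -> u) -> u) && ((w || w) || v))) && ((((((w || u) -> !v) || (u && w)) && (((w -> v) -> v) || !(v && u))) || !((u && u) || u)) && ((!!w -> (w || !w)) && ((v || u) -> (w && w)))) = 1/3 && 2/3 = 1/3

1/3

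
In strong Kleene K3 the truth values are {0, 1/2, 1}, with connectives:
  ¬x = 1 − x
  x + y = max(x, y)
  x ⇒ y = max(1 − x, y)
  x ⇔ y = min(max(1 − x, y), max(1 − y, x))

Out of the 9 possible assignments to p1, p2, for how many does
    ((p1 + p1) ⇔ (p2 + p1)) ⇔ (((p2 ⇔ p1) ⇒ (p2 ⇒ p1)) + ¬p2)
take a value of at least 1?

4

p1 = 0, p2 = 0 ↦ 1  ≥
p1 = 0, p2 = 1/2 ↦ 1/2  <
p1 = 0, p2 = 1 ↦ 0  <
p1 = 1/2, p2 = 0 ↦ 1/2  <
p1 = 1/2, p2 = 1/2 ↦ 1/2  <
p1 = 1/2, p2 = 1 ↦ 1/2  <
p1 = 1, p2 = 0 ↦ 1  ≥
p1 = 1, p2 = 1/2 ↦ 1  ≥
p1 = 1, p2 = 1 ↦ 1  ≥
So 4 of the 9 assignments meet the threshold.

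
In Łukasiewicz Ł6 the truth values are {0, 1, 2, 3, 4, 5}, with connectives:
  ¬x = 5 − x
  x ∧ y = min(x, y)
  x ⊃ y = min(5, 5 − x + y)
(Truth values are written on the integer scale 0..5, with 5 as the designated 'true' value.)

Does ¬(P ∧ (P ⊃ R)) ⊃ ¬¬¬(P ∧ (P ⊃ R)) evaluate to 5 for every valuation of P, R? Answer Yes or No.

At P = 3, R = 3, for instance:
P ⊃ R = 3 ⊃ 3 = 5
P ∧ (P ⊃ R) = 3 ∧ 5 = 3
¬(P ∧ (P ⊃ R)) = ¬3 = 2
¬¬(P ∧ (P ⊃ R)) = ¬2 = 3
¬¬¬(P ∧ (P ⊃ R)) = ¬3 = 2
¬(P ∧ (P ⊃ R)) ⊃ ¬¬¬(P ∧ (P ⊃ R)) = 2 ⊃ 2 = 5
and checking the remaining 35 assignments likewise gives ≥ 5 in every case.

Yes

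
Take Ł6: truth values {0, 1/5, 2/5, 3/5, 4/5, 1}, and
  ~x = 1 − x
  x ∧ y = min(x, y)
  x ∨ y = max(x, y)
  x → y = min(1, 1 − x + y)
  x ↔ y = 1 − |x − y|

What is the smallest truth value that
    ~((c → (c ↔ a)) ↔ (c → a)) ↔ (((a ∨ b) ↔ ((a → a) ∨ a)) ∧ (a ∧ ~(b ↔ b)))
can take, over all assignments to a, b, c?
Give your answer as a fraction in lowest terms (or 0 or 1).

3/5

Take a = 0, b = 0, c = 2/5:
c ↔ a = 2/5 ↔ 0 = 3/5
c → (c ↔ a) = 2/5 → 3/5 = 1
c → a = 2/5 → 0 = 3/5
(c → (c ↔ a)) ↔ (c → a) = 1 ↔ 3/5 = 3/5
~((c → (c ↔ a)) ↔ (c → a)) = ~3/5 = 2/5
a ∨ b = 0 ∨ 0 = 0
a → a = 0 → 0 = 1
(a → a) ∨ a = 1 ∨ 0 = 1
(a ∨ b) ↔ ((a → a) ∨ a) = 0 ↔ 1 = 0
b ↔ b = 0 ↔ 0 = 1
~(b ↔ b) = ~1 = 0
a ∧ ~(b ↔ b) = 0 ∧ 0 = 0
((a ∨ b) ↔ ((a → a) ∨ a)) ∧ (a ∧ ~(b ↔ b)) = 0 ∧ 0 = 0
~((c → (c ↔ a)) ↔ (c → a)) ↔ (((a ∨ b) ↔ ((a → a) ∨ a)) ∧ (a ∧ ~(b ↔ b))) = 2/5 ↔ 0 = 3/5
No assignment yields a value below 3/5, so this is the minimum.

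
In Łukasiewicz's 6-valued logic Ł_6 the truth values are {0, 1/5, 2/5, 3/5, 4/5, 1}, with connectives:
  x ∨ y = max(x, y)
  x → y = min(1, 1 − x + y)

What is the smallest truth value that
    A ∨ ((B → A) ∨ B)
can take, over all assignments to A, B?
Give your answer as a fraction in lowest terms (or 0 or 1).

Take A = 0, B = 2/5:
B → A = 2/5 → 0 = 3/5
(B → A) ∨ B = 3/5 ∨ 2/5 = 3/5
A ∨ ((B → A) ∨ B) = 0 ∨ 3/5 = 3/5
No assignment yields a value below 3/5, so this is the minimum.

3/5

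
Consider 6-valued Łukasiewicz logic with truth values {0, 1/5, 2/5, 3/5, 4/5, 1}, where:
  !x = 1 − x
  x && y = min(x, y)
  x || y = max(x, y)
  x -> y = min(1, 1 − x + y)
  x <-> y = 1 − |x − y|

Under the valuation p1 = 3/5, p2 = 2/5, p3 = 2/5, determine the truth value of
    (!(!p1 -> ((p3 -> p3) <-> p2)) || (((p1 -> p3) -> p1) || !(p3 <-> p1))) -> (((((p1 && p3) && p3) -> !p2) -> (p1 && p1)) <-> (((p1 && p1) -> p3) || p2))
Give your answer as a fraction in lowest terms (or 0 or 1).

1

!p1 = !3/5 = 2/5
p3 -> p3 = 2/5 -> 2/5 = 1
(p3 -> p3) <-> p2 = 1 <-> 2/5 = 2/5
!p1 -> ((p3 -> p3) <-> p2) = 2/5 -> 2/5 = 1
!(!p1 -> ((p3 -> p3) <-> p2)) = !1 = 0
p1 -> p3 = 3/5 -> 2/5 = 4/5
(p1 -> p3) -> p1 = 4/5 -> 3/5 = 4/5
p3 <-> p1 = 2/5 <-> 3/5 = 4/5
!(p3 <-> p1) = !4/5 = 1/5
((p1 -> p3) -> p1) || !(p3 <-> p1) = 4/5 || 1/5 = 4/5
!(!p1 -> ((p3 -> p3) <-> p2)) || (((p1 -> p3) -> p1) || !(p3 <-> p1)) = 0 || 4/5 = 4/5
p1 && p3 = 3/5 && 2/5 = 2/5
(p1 && p3) && p3 = 2/5 && 2/5 = 2/5
!p2 = !2/5 = 3/5
((p1 && p3) && p3) -> !p2 = 2/5 -> 3/5 = 1
p1 && p1 = 3/5 && 3/5 = 3/5
(((p1 && p3) && p3) -> !p2) -> (p1 && p1) = 1 -> 3/5 = 3/5
p1 && p1 = 3/5 && 3/5 = 3/5
(p1 && p1) -> p3 = 3/5 -> 2/5 = 4/5
((p1 && p1) -> p3) || p2 = 4/5 || 2/5 = 4/5
((((p1 && p3) && p3) -> !p2) -> (p1 && p1)) <-> (((p1 && p1) -> p3) || p2) = 3/5 <-> 4/5 = 4/5
(!(!p1 -> ((p3 -> p3) <-> p2)) || (((p1 -> p3) -> p1) || !(p3 <-> p1))) -> (((((p1 && p3) && p3) -> !p2) -> (p1 && p1)) <-> (((p1 && p1) -> p3) || p2)) = 4/5 -> 4/5 = 1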